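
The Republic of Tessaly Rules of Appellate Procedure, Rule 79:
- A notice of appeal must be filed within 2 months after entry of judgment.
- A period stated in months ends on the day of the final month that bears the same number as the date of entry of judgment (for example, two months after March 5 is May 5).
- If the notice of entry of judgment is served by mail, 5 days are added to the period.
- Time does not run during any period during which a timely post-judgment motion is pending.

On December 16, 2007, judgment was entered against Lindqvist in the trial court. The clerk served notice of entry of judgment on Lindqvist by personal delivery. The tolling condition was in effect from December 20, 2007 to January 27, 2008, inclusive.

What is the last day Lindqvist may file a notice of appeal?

2 months after December 16, 2007 is February 16, 2008.
Service was not by mail, so no mail extension applies.
From December 20, 2007 through January 27, 2008 inclusive is 39 days; tolling adds 39 days: February 16, 2008 + 39 days = March 26, 2008.

March 26, 2008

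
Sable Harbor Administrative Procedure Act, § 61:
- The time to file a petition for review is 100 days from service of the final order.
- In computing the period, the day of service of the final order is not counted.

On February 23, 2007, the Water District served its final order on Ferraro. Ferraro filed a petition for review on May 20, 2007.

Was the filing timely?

Yes

100 days after February 23, 2007 is June 3, 2007.
The deadline is June 3, 2007; the filing on May 20, 2007 is on or before that date.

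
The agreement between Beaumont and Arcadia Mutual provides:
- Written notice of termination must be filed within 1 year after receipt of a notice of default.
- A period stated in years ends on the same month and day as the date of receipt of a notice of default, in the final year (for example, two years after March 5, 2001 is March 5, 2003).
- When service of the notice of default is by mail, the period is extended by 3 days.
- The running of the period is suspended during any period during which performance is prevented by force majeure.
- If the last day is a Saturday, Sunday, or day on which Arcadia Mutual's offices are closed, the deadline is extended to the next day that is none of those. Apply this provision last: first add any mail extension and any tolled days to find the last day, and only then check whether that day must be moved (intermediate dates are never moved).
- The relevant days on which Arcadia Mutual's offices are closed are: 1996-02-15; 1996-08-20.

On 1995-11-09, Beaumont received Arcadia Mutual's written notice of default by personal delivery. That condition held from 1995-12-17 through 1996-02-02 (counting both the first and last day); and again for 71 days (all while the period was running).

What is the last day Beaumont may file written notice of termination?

March 10, 1997

1 year after 1995-11-09 is November 9, 1996.
Service was not by mail, so no mail extension applies.
From December 17, 1995 through February 2, 1996 inclusive is 48 days; tolling adds 48 days: November 9, 1996 + 48 days = December 27, 1996.
Tolling adds 71 days: December 27, 1996 + 71 days = March 8, 1997.
March 8, 1997 is Saturday; March 9, 1997 is Sunday. The next qualifying day is March 10, 1997.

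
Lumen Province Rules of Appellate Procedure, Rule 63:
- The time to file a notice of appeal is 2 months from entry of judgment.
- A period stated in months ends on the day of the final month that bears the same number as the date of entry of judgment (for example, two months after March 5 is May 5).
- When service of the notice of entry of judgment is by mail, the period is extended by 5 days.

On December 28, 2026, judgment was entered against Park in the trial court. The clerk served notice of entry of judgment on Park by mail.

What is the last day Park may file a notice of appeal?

2 months after December 28, 2026 is February 28, 2027.
Service was by mail, adding 5 days: February 28, 2027 + 5 days = March 5, 2027.

March 5, 2027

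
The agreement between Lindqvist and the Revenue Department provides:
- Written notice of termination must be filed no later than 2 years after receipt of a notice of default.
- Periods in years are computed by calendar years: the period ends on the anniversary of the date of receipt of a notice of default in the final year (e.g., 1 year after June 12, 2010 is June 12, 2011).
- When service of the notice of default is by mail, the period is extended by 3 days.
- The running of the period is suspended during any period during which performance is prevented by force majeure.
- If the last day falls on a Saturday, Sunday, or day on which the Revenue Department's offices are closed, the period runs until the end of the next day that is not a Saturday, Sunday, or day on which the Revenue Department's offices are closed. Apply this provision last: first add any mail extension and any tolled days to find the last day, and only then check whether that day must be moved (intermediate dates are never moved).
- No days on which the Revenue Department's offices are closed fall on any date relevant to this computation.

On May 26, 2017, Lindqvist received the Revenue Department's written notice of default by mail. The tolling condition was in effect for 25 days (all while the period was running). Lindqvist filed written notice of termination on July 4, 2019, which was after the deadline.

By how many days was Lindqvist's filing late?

10 days

2 years after May 26, 2017 is May 26, 2019.
Service was by mail, adding 3 days: May 26, 2019 + 3 days = May 29, 2019.
Tolling adds 25 days: May 29, 2019 + 25 days = June 23, 2019.
June 23, 2019 is Sunday. The next qualifying day is June 24, 2019.
The deadline is June 24, 2019; from June 24, 2019 to July 4, 2019 is 10 days.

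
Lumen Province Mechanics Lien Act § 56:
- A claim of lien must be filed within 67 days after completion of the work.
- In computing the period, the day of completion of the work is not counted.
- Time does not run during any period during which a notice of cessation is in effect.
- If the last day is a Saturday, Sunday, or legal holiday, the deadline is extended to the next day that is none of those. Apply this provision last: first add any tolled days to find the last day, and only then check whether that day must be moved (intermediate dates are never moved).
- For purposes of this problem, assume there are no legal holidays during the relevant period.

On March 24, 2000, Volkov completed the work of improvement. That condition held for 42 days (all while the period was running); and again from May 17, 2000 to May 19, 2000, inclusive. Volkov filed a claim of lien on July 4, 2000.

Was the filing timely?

Yes

67 days after March 24, 2000 is May 30, 2000.
Tolling adds 42 days: May 30, 2000 + 42 days = July 11, 2000.
From May 17, 2000 through May 19, 2000 inclusive is 3 days; tolling adds 3 days: July 11, 2000 + 3 days = July 14, 2000.
July 14, 2000 is a Friday and not a legal holiday, so no extension applies.
The deadline is July 14, 2000; the filing on July 4, 2000 is on or before that date.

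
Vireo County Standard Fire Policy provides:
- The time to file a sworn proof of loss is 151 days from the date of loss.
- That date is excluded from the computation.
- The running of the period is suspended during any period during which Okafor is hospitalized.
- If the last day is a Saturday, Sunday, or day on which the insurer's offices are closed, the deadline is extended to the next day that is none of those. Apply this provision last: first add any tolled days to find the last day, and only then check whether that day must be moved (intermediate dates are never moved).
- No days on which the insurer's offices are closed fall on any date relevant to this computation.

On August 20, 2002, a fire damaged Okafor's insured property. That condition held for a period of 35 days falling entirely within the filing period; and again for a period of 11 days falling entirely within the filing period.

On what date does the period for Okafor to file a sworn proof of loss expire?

March 5, 2003

151 days after August 20, 2002 is January 18, 2003.
Tolling adds 35 days: January 18, 2003 + 35 days = February 22, 2003.
Tolling adds 11 days: February 22, 2003 + 11 days = March 5, 2003.
March 5, 2003 is a Wednesday and not a day on which the insurer's offices are closed, so no extension applies.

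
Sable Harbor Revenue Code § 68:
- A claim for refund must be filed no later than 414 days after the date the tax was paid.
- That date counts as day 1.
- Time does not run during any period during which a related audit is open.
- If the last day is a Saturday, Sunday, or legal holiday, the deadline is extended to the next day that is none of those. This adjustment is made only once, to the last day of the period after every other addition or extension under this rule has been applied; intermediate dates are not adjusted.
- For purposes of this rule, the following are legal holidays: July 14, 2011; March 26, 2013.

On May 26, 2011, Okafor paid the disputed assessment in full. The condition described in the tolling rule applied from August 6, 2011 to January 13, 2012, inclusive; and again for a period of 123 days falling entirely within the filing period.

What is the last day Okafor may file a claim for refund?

April 22, 2013

Counting May 26, 2011 as day 1, day 414 is July 12, 2012.
From August 6, 2011 through January 13, 2012 inclusive is 161 days; tolling adds 161 days: July 12, 2012 + 161 days = December 20, 2012.
Tolling adds 123 days: December 20, 2012 + 123 days = April 22, 2013.
April 22, 2013 is a Monday and not a legal holiday, so no extension applies.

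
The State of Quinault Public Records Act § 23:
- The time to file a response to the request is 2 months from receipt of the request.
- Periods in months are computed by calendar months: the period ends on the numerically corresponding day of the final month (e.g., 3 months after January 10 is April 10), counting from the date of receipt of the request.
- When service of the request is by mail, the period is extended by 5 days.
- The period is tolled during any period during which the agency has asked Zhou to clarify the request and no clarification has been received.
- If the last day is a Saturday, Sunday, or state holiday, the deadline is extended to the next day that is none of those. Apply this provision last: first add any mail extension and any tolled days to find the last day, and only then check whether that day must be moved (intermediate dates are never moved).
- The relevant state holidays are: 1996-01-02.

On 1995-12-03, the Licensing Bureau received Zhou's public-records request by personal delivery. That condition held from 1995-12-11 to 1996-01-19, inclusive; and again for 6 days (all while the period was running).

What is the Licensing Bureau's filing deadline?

March 20, 1996

2 months after 1995-12-03 is February 3, 1996.
Service was not by mail, so no mail extension applies.
From December 11, 1995 through January 19, 1996 inclusive is 40 days; tolling adds 40 days: February 3, 1996 + 40 days = March 14, 1996.
Tolling adds 6 days: March 14, 1996 + 6 days = March 20, 1996.
March 20, 1996 is a Wednesday and not a state holiday, so no extension applies.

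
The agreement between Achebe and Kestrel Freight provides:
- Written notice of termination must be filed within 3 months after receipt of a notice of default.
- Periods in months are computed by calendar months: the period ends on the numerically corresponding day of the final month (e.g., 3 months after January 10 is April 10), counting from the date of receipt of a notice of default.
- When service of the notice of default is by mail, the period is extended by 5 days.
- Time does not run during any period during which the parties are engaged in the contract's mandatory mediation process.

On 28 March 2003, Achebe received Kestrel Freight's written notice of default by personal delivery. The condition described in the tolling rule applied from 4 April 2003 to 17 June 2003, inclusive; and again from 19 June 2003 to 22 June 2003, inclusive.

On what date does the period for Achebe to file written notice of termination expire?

September 15, 2003

3 months after 28 March 2003 is June 28, 2003.
Service was not by mail, so no mail extension applies.
From April 4, 2003 through June 17, 2003 inclusive is 75 days; tolling adds 75 days: June 28, 2003 + 75 days = September 11, 2003.
From June 19, 2003 through June 22, 2003 inclusive is 4 days; tolling adds 4 days: September 11, 2003 + 4 days = September 15, 2003.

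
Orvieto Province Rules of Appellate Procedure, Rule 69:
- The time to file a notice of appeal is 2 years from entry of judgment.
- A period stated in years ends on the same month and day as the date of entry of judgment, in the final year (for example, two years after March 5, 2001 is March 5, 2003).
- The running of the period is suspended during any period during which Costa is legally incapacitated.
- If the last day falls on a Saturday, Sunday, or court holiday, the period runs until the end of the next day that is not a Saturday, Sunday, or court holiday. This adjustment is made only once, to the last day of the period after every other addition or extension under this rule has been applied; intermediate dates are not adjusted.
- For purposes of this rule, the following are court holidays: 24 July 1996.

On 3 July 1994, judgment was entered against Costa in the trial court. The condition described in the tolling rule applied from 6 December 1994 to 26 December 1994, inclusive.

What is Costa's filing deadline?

2 years after 3 July 1994 is July 3, 1996.
From December 6, 1994 through December 26, 1994 inclusive is 21 days; tolling adds 21 days: July 3, 1996 + 21 days = July 24, 1996.
July 24, 1996 is a listed holiday. The next qualifying day is July 25, 1996.

July 25, 1996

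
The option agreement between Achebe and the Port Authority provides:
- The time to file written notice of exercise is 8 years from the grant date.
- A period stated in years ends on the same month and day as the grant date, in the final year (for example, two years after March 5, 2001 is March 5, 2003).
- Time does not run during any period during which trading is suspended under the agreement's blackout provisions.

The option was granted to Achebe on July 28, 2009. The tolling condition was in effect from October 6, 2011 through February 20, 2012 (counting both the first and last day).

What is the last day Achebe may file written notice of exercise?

8 years after July 28, 2009 is July 28, 2017.
From October 6, 2011 through February 20, 2012 inclusive is 138 days; tolling adds 138 days: July 28, 2017 + 138 days = December 13, 2017.

December 13, 2017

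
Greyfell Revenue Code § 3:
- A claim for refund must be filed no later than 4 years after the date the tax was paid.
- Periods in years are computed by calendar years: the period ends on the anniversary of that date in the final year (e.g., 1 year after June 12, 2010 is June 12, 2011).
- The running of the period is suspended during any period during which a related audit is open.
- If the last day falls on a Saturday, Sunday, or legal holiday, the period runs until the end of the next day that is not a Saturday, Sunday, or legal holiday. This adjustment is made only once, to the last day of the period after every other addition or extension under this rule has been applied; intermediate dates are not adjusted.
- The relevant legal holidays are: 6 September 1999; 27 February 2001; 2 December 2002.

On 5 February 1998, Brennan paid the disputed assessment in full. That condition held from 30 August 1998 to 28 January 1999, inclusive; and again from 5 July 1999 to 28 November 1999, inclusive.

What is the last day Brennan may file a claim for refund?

December 3, 2002

4 years after 5 February 1998 is February 5, 2002.
From August 30, 1998 through January 28, 1999 inclusive is 152 days; tolling adds 152 days: February 5, 2002 + 152 days = July 7, 2002.
From July 5, 1999 through November 28, 1999 inclusive is 147 days; tolling adds 147 days: July 7, 2002 + 147 days = December 1, 2002.
December 1, 2002 is Sunday; December 2, 2002 is a listed holiday. The next qualifying day is December 3, 2002.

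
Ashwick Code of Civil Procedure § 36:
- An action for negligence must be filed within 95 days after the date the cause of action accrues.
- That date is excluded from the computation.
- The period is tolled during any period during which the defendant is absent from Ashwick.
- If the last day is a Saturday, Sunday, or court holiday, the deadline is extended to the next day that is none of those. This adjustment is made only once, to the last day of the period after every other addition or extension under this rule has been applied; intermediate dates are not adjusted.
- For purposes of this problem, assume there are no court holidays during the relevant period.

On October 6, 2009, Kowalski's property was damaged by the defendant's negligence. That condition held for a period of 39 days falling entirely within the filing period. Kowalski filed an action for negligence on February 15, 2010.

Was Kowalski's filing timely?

Yes

95 days after October 6, 2009 is January 9, 2010.
Tolling adds 39 days: January 9, 2010 + 39 days = February 17, 2010.
February 17, 2010 is a Wednesday and not a court holiday, so no extension applies.
The deadline is February 17, 2010; the filing on February 15, 2010 is on or before that date.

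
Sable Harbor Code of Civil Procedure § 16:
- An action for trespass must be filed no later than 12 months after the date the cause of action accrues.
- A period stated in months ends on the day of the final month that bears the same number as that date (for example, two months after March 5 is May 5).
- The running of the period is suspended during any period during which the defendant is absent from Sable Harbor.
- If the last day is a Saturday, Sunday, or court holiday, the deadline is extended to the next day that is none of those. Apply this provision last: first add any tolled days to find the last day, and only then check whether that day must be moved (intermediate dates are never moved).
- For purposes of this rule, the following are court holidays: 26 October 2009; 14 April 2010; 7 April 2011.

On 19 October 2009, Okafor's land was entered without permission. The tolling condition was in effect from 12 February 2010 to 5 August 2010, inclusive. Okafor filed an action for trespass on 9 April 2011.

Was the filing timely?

Yes

12 months after 19 October 2009 is October 19, 2010.
From February 12, 2010 through August 5, 2010 inclusive is 175 days; tolling adds 175 days: October 19, 2010 + 175 days = April 12, 2011.
April 12, 2011 is a Tuesday and not a court holiday, so no extension applies.
The deadline is April 12, 2011; the filing on April 9, 2011 is on or before that date.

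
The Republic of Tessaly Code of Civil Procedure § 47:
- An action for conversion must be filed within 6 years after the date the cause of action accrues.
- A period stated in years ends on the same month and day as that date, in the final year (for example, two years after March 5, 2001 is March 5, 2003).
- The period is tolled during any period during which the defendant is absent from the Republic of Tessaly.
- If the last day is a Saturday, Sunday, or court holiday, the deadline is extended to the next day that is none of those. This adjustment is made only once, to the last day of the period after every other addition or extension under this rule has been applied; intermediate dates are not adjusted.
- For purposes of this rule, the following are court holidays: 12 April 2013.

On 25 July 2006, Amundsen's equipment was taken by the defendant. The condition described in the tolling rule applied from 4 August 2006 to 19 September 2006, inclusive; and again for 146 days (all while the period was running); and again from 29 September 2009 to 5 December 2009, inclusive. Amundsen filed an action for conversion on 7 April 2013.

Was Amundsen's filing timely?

6 years after 25 July 2006 is July 25, 2012.
From August 4, 2006 through September 19, 2006 inclusive is 47 days; tolling adds 47 days: July 25, 2012 + 47 days = September 10, 2012.
Tolling adds 146 days: September 10, 2012 + 146 days = February 3, 2013.
From September 29, 2009 through December 5, 2009 inclusive is 68 days; tolling adds 68 days: February 3, 2013 + 68 days = April 12, 2013.
April 12, 2013 is a listed holiday; April 13, 2013 is Saturday; April 14, 2013 is Sunday. The next qualifying day is April 15, 2013.
The deadline is April 15, 2013; the filing on April 7, 2013 is on or before that date.

Yes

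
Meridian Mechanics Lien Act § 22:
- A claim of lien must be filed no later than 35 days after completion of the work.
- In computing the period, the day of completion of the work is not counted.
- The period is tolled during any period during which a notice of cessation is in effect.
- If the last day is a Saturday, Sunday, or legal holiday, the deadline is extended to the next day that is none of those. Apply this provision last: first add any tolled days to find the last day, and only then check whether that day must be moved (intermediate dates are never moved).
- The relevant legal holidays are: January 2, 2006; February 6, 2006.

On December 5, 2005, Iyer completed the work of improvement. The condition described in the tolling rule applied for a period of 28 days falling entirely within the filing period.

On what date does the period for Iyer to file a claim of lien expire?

35 days after December 5, 2005 is January 9, 2006.
Tolling adds 28 days: January 9, 2006 + 28 days = February 6, 2006.
February 6, 2006 is a listed holiday. The next qualifying day is February 7, 2006.

February 7, 2006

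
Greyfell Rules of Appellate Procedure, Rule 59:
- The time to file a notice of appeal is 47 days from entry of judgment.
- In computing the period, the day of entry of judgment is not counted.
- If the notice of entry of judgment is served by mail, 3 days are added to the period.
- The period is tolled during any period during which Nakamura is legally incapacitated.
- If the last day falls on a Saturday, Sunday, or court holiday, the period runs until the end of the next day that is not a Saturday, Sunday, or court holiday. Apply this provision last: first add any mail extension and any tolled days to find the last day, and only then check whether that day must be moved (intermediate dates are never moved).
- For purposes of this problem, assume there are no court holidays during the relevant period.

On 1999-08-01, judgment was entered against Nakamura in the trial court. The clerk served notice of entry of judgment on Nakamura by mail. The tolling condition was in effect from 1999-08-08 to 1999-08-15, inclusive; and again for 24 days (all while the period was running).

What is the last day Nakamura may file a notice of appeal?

October 22, 1999

47 days after 1999-08-01 is September 17, 1999.
Service was by mail, adding 3 days: September 17, 1999 + 3 days = September 20, 1999.
From August 8, 1999 through August 15, 1999 inclusive is 8 days; tolling adds 8 days: September 20, 1999 + 8 days = September 28, 1999.
Tolling adds 24 days: September 28, 1999 + 24 days = October 22, 1999.
October 22, 1999 is a Friday and not a court holiday, so no extension applies.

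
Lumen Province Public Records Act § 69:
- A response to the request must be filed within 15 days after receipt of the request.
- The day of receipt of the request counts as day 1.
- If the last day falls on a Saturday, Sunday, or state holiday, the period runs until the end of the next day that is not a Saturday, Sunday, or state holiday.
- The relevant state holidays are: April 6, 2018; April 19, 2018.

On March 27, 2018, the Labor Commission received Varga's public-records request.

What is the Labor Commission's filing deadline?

Counting March 27, 2018 as day 1, day 15 is April 10, 2018.
April 10, 2018 is a Tuesday and not a state holiday, so no extension applies.

April 10, 2018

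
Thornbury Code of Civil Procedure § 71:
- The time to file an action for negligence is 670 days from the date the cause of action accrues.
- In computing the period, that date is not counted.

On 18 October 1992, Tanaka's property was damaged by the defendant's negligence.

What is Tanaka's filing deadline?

August 19, 1994

670 days after 18 October 1992 is August 19, 1994.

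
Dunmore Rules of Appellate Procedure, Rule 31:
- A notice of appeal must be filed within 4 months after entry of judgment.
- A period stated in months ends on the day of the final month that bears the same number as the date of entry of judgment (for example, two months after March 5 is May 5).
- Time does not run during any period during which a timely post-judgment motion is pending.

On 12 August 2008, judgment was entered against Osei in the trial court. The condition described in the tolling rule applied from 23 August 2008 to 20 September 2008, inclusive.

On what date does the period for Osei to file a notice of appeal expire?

4 months after 12 August 2008 is December 12, 2008.
From August 23, 2008 through September 20, 2008 inclusive is 29 days; tolling adds 29 days: December 12, 2008 + 29 days = January 10, 2009.

January 10, 2009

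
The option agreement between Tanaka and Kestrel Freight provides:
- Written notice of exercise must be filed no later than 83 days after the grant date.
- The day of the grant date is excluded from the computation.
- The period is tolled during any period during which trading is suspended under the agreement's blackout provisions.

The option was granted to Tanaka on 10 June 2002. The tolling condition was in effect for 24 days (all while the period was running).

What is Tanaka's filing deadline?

83 days after 10 June 2002 is September 1, 2002.
Tolling adds 24 days: September 1, 2002 + 24 days = September 25, 2002.

September 25, 2002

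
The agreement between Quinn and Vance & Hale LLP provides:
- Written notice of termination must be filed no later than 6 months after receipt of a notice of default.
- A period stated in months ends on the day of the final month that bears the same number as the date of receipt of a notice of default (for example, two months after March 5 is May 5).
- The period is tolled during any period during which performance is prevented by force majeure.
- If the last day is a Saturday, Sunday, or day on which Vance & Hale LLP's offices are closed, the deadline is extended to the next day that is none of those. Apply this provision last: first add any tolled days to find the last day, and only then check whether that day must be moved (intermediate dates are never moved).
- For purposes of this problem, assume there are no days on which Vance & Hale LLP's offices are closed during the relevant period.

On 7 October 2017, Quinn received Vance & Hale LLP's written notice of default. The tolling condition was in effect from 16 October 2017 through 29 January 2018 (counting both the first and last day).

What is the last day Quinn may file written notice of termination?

6 months after 7 October 2017 is April 7, 2018.
From October 16, 2017 through January 29, 2018 inclusive is 106 days; tolling adds 106 days: April 7, 2018 + 106 days = July 22, 2018.
July 22, 2018 is Sunday. The next qualifying day is July 23, 2018.

July 23, 2018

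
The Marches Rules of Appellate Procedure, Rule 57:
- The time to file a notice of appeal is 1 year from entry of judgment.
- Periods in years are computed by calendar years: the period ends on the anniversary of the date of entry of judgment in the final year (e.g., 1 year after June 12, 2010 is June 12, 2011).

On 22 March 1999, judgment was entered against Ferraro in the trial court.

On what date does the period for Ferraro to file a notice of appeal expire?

1 year after 22 March 1999 is March 22, 2000.

March 22, 2000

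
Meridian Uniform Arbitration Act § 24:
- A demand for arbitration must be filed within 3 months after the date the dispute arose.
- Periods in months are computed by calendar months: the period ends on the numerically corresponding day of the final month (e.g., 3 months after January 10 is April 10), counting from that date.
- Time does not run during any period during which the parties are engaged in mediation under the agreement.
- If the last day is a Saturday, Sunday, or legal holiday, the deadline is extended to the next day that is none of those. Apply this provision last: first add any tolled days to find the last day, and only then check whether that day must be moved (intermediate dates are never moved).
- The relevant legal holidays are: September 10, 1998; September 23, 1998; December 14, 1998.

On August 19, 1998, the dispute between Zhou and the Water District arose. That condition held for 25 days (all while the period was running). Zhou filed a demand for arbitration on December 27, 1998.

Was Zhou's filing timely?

No

3 months after August 19, 1998 is November 19, 1998.
Tolling adds 25 days: November 19, 1998 + 25 days = December 14, 1998.
December 14, 1998 is a listed holiday. The next qualifying day is December 15, 1998.
The deadline is December 15, 1998; the filing on December 27, 1998 is after that date.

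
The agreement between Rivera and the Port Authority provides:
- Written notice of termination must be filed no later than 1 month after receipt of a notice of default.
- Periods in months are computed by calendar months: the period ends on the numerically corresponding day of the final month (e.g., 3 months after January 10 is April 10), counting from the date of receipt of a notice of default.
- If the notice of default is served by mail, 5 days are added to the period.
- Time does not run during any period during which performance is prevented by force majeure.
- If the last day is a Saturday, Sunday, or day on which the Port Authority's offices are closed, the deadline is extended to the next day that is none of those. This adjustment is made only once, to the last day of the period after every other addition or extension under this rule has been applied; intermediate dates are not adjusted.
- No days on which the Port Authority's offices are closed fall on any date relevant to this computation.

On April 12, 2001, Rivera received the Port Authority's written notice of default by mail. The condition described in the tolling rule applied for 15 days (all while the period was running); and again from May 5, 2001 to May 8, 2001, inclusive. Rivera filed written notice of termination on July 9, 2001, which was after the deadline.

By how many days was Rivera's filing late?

34 days

1 month after April 12, 2001 is May 12, 2001.
Service was by mail, adding 5 days: May 12, 2001 + 5 days = May 17, 2001.
Tolling adds 15 days: May 17, 2001 + 15 days = June 1, 2001.
From May 5, 2001 through May 8, 2001 inclusive is 4 days; tolling adds 4 days: June 1, 2001 + 4 days = June 5, 2001.
June 5, 2001 is a Tuesday and not a day on which the Port Authority's offices are closed, so no extension applies.
The deadline is June 5, 2001; from June 5, 2001 to July 9, 2001 is 34 days.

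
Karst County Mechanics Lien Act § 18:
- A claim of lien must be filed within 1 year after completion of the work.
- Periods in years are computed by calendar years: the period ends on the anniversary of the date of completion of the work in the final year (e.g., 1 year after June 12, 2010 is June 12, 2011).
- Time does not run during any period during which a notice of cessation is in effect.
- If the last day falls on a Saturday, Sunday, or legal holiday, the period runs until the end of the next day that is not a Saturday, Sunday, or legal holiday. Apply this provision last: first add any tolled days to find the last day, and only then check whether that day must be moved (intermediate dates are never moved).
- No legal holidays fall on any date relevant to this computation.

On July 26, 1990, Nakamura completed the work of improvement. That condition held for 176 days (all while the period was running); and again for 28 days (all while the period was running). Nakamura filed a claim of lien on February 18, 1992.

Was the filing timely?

1 year after July 26, 1990 is July 26, 1991.
Tolling adds 176 days: July 26, 1991 + 176 days = January 18, 1992.
Tolling adds 28 days: January 18, 1992 + 28 days = February 15, 1992.
February 15, 1992 is Saturday; February 16, 1992 is Sunday. The next qualifying day is February 17, 1992.
The deadline is February 17, 1992; the filing on February 18, 1992 is after that date.

No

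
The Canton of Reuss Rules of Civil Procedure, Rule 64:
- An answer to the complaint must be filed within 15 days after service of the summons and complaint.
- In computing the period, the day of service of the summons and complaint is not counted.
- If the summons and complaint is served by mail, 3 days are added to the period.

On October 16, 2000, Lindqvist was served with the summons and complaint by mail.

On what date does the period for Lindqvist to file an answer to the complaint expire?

November 3, 2000

15 days after October 16, 2000 is October 31, 2000.
Service was by mail, adding 3 days: October 31, 2000 + 3 days = November 3, 2000.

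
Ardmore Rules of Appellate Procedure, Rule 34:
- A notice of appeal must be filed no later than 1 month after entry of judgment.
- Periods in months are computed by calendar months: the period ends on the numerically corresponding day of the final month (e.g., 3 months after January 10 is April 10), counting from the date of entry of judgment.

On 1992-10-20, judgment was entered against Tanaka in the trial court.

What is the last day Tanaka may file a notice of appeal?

1 month after 1992-10-20 is November 20, 1992.

November 20, 1992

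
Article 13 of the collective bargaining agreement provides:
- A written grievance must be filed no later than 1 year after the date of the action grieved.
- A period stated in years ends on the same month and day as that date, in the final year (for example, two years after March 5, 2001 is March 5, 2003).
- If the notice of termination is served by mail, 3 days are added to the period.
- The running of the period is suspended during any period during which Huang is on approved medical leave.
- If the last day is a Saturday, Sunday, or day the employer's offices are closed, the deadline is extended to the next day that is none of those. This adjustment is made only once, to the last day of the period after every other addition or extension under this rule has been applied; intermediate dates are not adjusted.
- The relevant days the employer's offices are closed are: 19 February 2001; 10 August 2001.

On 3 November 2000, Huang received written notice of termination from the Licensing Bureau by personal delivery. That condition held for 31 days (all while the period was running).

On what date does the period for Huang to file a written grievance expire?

1 year after 3 November 2000 is November 3, 2001.
Service was not by mail, so no mail extension applies.
Tolling adds 31 days: November 3, 2001 + 31 days = December 4, 2001.
December 4, 2001 is a Tuesday and not a day the employer's offices are closed, so no extension applies.

December 4, 2001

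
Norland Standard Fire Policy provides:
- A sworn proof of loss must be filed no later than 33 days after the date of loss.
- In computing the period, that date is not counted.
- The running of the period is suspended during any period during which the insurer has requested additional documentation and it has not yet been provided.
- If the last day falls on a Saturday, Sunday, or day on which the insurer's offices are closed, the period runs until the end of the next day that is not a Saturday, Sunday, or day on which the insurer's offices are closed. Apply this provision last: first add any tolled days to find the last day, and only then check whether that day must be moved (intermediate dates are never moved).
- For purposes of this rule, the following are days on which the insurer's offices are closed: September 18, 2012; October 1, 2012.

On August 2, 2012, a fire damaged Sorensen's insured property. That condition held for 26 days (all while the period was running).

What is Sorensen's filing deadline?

October 2, 2012

33 days after August 2, 2012 is September 4, 2012.
Tolling adds 26 days: September 4, 2012 + 26 days = September 30, 2012.
September 30, 2012 is Sunday; October 1, 2012 is a listed holiday. The next qualifying day is October 2, 2012.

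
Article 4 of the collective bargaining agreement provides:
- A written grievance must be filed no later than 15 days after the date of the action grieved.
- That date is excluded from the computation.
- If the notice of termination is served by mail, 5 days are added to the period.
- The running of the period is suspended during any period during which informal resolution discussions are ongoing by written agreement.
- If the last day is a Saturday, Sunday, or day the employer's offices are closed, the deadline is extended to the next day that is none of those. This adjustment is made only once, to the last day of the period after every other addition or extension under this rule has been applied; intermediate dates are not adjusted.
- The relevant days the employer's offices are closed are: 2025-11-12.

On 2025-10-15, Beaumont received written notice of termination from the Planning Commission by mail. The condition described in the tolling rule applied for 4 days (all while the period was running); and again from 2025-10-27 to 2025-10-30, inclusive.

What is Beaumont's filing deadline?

November 13, 2025

15 days after 2025-10-15 is October 30, 2025.
Service was by mail, adding 5 days: October 30, 2025 + 5 days = November 4, 2025.
Tolling adds 4 days: November 4, 2025 + 4 days = November 8, 2025.
From October 27, 2025 through October 30, 2025 inclusive is 4 days; tolling adds 4 days: November 8, 2025 + 4 days = November 12, 2025.
November 12, 2025 is a listed holiday. The next qualifying day is November 13, 2025.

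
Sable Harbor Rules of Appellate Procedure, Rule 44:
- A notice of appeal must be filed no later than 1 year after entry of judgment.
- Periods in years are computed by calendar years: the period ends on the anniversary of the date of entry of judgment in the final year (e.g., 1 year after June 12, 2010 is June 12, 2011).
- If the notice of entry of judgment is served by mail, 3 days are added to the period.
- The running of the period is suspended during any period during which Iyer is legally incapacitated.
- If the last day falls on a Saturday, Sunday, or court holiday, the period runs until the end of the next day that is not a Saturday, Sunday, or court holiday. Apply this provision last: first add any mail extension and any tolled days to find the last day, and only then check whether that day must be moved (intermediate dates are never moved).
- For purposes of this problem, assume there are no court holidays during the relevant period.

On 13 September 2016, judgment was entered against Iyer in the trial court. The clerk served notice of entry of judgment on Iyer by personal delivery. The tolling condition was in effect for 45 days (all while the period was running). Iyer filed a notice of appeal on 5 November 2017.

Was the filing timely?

1 year after 13 September 2016 is September 13, 2017.
Service was not by mail, so no mail extension applies.
Tolling adds 45 days: September 13, 2017 + 45 days = October 28, 2017.
October 28, 2017 is Saturday; October 29, 2017 is Sunday. The next qualifying day is October 30, 2017.
The deadline is October 30, 2017; the filing on November 5, 2017 is after that date.

No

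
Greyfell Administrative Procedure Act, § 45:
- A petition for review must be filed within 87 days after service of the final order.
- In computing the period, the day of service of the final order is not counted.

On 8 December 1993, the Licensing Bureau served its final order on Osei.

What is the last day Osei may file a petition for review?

March 5, 1994

87 days after 8 December 1993 is March 5, 1994.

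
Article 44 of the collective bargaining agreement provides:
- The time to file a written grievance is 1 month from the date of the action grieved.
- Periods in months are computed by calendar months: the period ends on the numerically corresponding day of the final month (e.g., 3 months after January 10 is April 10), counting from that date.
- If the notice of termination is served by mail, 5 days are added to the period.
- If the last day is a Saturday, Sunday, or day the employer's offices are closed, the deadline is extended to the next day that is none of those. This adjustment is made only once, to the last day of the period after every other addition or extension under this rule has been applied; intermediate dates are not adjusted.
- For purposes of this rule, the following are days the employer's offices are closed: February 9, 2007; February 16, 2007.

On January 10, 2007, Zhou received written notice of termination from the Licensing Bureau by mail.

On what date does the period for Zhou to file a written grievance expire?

February 15, 2007

1 month after January 10, 2007 is February 10, 2007.
Service was by mail, adding 5 days: February 10, 2007 + 5 days = February 15, 2007.
February 15, 2007 is a Thursday and not a day the employer's offices are closed, so no extension applies.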